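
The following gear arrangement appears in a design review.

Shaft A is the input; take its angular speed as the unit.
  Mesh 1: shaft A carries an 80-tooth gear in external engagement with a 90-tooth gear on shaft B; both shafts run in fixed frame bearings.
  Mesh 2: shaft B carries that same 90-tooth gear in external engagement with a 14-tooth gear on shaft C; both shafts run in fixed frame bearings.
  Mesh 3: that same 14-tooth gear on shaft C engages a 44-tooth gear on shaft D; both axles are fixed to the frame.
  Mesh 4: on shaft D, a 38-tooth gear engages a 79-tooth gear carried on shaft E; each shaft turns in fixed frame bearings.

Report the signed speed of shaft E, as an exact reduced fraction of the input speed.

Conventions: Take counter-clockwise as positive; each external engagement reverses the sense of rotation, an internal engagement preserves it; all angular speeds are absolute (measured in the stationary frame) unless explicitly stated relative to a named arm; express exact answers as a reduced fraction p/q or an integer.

4-mesh fixed-axis compound train (all bearings frame-fixed)
mesh 1 [80T→90T]: |ω|/ω_in = 1×80/90 = 8/9, sense flips to −
mesh 2 [90T→14T]: |ω|/ω_in = (8/9)×90/14 = 40/7, sense flips to +
mesh 3 [14T→44T]: |ω|/ω_in = (40/7)×14/44 = 20/11, sense flips to −
mesh 4 [38T→79T]: |ω|/ω_in = (20/11)×38/79 = 760/869, sense flips to +
signed output speed (× input speed) = 760/869

760/869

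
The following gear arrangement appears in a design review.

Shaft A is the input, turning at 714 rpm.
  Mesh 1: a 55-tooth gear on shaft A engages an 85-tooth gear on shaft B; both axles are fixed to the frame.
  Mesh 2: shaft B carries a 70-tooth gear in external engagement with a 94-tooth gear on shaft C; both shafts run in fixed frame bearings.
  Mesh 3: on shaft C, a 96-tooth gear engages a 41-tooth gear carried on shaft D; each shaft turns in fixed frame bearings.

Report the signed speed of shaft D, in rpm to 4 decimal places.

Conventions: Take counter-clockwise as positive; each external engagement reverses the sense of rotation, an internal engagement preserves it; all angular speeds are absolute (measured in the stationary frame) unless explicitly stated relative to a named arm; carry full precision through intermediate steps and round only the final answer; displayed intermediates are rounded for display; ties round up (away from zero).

-805.5631 rpm

class = fixed-axis compound train [3 meshes; 3 ratios multiply, 3 sense flips]
mesh 1 [55T→85T]: ω = 714.0000×55/85 = 462.0000 rpm, sense flips to −
mesh 2 [70T→94T]: ω = 462.0000×70/94 = 344.0426 rpm, sense flips to +
mesh 3 [96T→41T]: ω = 344.0426×96/41 = 805.5631 rpm, sense flips to −
signed output speed = -805.5631 rpm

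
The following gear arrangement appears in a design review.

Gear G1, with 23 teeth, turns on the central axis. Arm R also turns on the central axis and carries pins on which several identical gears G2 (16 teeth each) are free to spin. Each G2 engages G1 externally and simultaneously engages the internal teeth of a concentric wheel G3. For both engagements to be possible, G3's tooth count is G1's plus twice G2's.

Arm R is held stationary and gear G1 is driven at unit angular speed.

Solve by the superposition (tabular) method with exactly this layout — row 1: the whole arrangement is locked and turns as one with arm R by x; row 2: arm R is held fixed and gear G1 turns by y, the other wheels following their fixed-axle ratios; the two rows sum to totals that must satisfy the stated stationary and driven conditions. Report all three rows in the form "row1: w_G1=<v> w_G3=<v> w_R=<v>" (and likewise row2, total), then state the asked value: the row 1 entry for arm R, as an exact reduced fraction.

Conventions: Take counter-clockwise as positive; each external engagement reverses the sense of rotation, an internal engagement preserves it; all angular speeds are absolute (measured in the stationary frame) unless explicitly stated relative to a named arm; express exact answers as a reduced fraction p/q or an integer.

row1: w_G1=0 w_G3=0 w_R=0
row2: w_G1=1 w_G3=-23/55 w_R=0
total: w_G1=1 w_G3=-23/55 w_R=0
asked value: 0

recognized (axles ride arm R): planetary set, 23/16/55 teeth
superposition row 1 [locked train]: every member turns x
row 2 (arm held, sun turns y): ω_ring = −(23/55)·y, ω_arm = 0
boundary: total ω_arm = x = 0 and total ω_sun = x + y = 1  ⇒  y = 1, x = 0
row 2 ring = −(23/55)·1 = -23/55
totals (row 1 + row 2): sun 0 + 1 = 1, ring 0 + (-23/55) = -23/55, arm 0 + 0 = 0
asked cell (row1, arm) = 0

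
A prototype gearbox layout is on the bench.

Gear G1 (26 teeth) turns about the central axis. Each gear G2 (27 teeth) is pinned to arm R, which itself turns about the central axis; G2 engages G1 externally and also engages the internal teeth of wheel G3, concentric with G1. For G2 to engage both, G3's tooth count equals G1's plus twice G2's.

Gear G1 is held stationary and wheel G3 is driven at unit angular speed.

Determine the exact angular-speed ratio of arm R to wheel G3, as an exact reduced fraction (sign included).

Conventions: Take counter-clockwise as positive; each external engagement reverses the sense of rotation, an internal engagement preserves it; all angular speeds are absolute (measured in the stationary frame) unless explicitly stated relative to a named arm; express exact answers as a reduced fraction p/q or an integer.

40/53

planetary set (26T centre, 27T on arm, 80T internal) — Willis relation
ring teeth: 26 + 2·27 = 80
26(ω_sun−ω_arm) = −80(ω_ring−ω_arm),  ω_sun = 0, ω_ring = 1
26(0−ω_arm) = −80(1−ω_arm)  ⇒  106·ω_arm = 80  ⇒  ω_arm = 40/53
ω_out/ω_in = 40/53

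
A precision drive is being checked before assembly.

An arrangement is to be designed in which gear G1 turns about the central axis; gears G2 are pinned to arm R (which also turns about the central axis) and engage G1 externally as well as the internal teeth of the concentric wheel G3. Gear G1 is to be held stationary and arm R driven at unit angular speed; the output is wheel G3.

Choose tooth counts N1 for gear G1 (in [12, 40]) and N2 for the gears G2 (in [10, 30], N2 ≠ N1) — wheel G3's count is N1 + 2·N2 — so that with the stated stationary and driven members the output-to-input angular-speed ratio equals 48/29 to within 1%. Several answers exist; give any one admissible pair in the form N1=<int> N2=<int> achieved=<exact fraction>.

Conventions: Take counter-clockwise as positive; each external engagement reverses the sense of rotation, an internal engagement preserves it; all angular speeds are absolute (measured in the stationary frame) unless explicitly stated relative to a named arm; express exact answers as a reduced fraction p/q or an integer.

N1=38 N2=10 achieved=48/29

planetary set to be sized for 48/29 (Willis relation)
Willis with ω_sun = 0: ω_ring/ω_arm = (N1+N3)/N3; set equal to 48/29  ⇒  N3/N1 = 1/(48/29 − 1) = 29/19
N3 = N1 + 2·N2  ⇒  N2/N1 = (N3/N1 − 1)/2 = (29/19 − 1)/2 = 5/19
smallest multiple with N1 ≥ 12 and N2 ≥ 10: k = 2  ⇒  N1 = 2·19 = 38, N2 = 2·5 = 10 (N1 ≤ 40, N2 ≤ 30, N2 ≠ N1 ✓), N3 = 38 + 2·10 = 58
check: (N1+N3)/N3 with N1 = 38, N3 = 58 gives 48/29; |achieved − target| = 0 ≤ 12/725 ✓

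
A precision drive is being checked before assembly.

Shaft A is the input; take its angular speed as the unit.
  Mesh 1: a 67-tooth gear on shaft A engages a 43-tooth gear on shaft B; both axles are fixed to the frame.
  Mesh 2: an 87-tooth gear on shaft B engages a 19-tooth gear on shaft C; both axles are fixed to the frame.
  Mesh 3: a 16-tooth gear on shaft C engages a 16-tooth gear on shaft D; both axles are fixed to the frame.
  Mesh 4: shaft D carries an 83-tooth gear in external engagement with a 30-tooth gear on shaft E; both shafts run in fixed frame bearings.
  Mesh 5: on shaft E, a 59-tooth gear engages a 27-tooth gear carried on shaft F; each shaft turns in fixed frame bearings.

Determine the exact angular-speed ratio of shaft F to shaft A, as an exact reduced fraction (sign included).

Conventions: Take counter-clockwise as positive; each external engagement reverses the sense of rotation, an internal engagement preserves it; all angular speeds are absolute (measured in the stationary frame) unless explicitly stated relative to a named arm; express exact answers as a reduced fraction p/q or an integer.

-9514871/220590

class = fixed-axis compound train [5 meshes; 5 ratios multiply, 5 sense flips]
mesh 1 [67T→43T]: running ratio 67/43, sense −
mesh 2 [87T→19T]: running ratio 5829/817, sense +
mesh 3 [16T→16T]: running ratio 5829/817, sense −
mesh 4 [83T→30T]: running ratio 161269/8170, sense +
mesh 5 [59T→27T]: running ratio 9514871/220590, sense −
ω_out/ω_in = -9514871/220590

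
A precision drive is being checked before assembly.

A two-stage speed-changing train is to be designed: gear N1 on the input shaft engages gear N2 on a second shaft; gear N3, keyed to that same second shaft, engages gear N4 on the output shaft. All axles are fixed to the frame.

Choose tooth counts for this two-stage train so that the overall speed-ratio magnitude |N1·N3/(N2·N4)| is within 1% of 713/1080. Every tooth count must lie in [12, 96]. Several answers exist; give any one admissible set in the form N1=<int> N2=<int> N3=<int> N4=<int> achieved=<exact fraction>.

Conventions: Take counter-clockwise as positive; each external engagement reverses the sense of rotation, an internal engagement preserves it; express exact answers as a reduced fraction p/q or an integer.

N1=23 N2=12 N3=31 N4=90 achieved=713/1080

topology: fixed-axis compound train — 2 stages, target 713/1080
target = 713/1080 in lowest terms: an exact hit needs N1·N3 = k·713 and N2·N4 = k·1080 for one integer k, every count in [12, 96]; additionally prefer no 1:1 stage (N1 ≠ N2, N3 ≠ N4)
k = 1: N1·N3 = 713 = 23·31, N2·N4 = 1080 = 12·90
achieved = 23·31/(12·90) = 713/1080; |achieved − target| = 0 ≤ 713/108000 ✓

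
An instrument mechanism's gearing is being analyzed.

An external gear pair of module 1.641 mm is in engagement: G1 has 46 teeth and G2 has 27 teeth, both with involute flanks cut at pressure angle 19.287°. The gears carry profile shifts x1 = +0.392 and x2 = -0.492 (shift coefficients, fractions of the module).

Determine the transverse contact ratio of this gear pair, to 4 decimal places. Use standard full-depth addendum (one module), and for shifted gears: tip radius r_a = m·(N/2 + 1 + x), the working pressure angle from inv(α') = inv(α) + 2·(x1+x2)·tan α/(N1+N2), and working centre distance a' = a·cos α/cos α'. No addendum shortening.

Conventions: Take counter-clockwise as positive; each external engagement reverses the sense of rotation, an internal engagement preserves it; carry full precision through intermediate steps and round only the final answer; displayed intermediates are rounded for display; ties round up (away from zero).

single-mesh involute tooth geometry (46T engaging 27T at module 1.641)
base radii: r_b1 = 35.624709, r_b2 = 20.910155
tip radii: r_a1 = 40.027272, r_a2 = 22.987128
inv(α') = inv(19.287°) + 2·(+0.392-0.492)·tan α/(46+27) = 0.01235993  ⇒  α' = 18.82669°
a' = a·cos α / cos α' = 59.8965·cos 19.287°/cos 18.82669° = 59.730502
action lengths: √(r_a1²−r_b1²) = 18.250003, √(r_a2²−r_b2²) = 9.548480
base pitch p_b = π·m·cos α = 4.866014
CR = (18.250003 + 9.548480 − 59.730502·sin 18.82669°)/4.866014 = 1.751548
contact ratio ≈ 1.7515

1.7515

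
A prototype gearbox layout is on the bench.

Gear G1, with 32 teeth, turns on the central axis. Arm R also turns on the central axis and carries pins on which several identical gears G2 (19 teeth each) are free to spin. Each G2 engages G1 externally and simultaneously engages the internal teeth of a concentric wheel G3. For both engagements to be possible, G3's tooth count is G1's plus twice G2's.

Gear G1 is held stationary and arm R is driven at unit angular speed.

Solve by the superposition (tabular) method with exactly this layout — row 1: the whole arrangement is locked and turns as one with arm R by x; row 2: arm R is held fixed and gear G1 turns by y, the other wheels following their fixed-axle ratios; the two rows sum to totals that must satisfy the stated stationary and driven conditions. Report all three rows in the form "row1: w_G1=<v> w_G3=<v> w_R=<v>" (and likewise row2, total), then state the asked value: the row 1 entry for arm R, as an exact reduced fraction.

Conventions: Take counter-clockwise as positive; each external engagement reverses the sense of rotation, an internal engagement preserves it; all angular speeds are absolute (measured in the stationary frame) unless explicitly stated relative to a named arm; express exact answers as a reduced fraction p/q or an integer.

topology: planetary set — G1 32T / G2 19T / G3 70T, arm = carrier (Willis)
row 1: whole set turns with the arm by x
row 2 — arm fixed, fixed-axis ratios: sun y, ring −(32/70)·y, arm 0
boundary: total ω_sun = x + y = 0 and total ω_arm = x = 1  ⇒  y = -1, x = 1
row 2 ring = −(32/70)·(-1) = 16/35
totals (row 1 + row 2): sun 1 + (-1) = 0, ring 1 + 16/35 = 51/35, arm 1 + 0 = 1
asked cell (row1, arm) = 1

row1: w_G1=1 w_G3=1 w_R=1
row2: w_G1=-1 w_G3=16/35 w_R=0
total: w_G1=0 w_G3=51/35 w_R=1
asked value: 1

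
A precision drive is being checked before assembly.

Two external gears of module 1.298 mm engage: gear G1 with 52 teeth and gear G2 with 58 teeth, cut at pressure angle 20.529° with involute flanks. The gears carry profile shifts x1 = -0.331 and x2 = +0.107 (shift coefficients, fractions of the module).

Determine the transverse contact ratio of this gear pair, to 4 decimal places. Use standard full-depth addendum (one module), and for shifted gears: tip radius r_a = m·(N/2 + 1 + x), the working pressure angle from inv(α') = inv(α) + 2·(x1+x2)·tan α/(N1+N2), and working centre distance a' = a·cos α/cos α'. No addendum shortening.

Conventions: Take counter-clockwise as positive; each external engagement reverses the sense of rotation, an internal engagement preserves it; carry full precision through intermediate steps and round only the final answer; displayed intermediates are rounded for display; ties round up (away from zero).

1.7828

single-mesh involute tooth geometry (52T engaging 58T at module 1.298)
base radii: r_b1 = 31.604827, r_b2 = 35.251538
tip radii: r_a1 = 34.616362, r_a2 = 39.078886
inv(α') = inv(20.529°) + 2·(-0.331+0.107)·tan α/(52+58) = 0.01463797  ⇒  α' = 19.88404°
a' = a·cos α / cos α' = 71.3900·cos 20.529°/cos 19.88404° = 71.094834
action lengths: √(r_a1²−r_b1²) = 14.121878, √(r_a2²−r_b2²) = 16.866784
base pitch p_b = π·m·cos α = 3.818827
CR = (14.121878 + 16.866784 − 71.094834·sin 19.88404°)/3.818827 = 1.782760
contact ratio ≈ 1.7828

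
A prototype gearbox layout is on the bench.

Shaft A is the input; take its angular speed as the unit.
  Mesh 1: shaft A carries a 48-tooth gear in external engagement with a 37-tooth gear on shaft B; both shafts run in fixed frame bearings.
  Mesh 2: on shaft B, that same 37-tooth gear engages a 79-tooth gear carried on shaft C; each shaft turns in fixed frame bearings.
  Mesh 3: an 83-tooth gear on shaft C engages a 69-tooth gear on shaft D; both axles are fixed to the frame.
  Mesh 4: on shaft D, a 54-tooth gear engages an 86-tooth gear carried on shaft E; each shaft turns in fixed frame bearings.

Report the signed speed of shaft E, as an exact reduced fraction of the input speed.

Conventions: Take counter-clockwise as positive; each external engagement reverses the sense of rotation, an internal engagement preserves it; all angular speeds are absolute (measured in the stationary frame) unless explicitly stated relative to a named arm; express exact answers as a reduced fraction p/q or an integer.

35856/78131

4-mesh fixed-axis compound train (all bearings frame-fixed)
mesh 1 [48T→37T]: |ω|/ω_in = 1×48/37 = 48/37, sense flips to −
mesh 2 [37T→79T]: |ω|/ω_in = (48/37)×37/79 = 48/79, sense flips to +
mesh 3 [83T→69T]: |ω|/ω_in = (48/79)×83/69 = 1328/1817, sense flips to −
mesh 4 [54T→86T]: |ω|/ω_in = (1328/1817)×54/86 = 35856/78131, sense flips to +
signed output speed (× input speed) = 35856/78131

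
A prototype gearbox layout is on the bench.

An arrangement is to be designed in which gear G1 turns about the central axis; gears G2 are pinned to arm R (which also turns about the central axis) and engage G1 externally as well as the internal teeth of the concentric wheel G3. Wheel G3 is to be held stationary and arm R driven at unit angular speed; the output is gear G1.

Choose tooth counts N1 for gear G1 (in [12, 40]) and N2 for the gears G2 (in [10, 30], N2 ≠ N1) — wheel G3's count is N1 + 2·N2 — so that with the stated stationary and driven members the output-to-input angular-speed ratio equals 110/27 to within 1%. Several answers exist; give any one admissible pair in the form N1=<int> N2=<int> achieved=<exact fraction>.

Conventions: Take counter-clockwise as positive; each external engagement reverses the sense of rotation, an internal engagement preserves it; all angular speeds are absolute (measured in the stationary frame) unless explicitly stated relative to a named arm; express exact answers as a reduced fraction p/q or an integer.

topology: planetary set — design target 110/27, arm = carrier (Willis)
Willis with ω_ring = 0: ω_sun/ω_arm = (N1+N3)/N1; set equal to 110/27  ⇒  N3/N1 = 110/27 − 1 = 83/27
N3 = N1 + 2·N2  ⇒  N2/N1 = (N3/N1 − 1)/2 = (83/27 − 1)/2 = 28/27
smallest multiple with N1 ≥ 12 and N2 ≥ 10: k = 1  ⇒  N1 = 1·27 = 27, N2 = 1·28 = 28 (N1 ≤ 40, N2 ≤ 30, N2 ≠ N1 ✓), N3 = 27 + 2·28 = 83
check: (N1+N3)/N1 with N1 = 27, N3 = 83 gives 110/27; |achieved − target| = 0 ≤ 11/270 ✓

N1=27 N2=28 achieved=110/27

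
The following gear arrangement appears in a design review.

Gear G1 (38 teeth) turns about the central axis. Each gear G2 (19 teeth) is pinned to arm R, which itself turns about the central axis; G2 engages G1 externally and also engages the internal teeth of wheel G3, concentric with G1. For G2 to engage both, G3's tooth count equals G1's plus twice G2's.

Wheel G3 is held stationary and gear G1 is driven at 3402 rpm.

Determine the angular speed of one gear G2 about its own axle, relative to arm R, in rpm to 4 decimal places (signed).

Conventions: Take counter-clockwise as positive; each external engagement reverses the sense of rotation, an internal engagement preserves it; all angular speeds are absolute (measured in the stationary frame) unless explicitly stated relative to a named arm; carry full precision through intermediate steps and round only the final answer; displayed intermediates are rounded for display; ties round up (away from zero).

-4536.0000 rpm

class = planetary set [G3 = 38+2·19 = 76; Willis about the carrier]
normalise by the input: solve with ω_sun = 1, then scale by 3402 rpm
ring teeth: 38 + 2·19 = 76
38(ω_sun−ω_arm) = −76(ω_ring−ω_arm),  ω_ring = 0, ω_sun = 1
38(1−ω_arm) = −76(0−ω_arm)  ⇒  114·ω_arm = 38  ⇒  ω_arm = 1/3
sun–planet mesh: 38·(1−1/3) = −19·(ω_p−ω_arm)  ⇒  ω_p−ω_arm = -4/3
scale: ω_p−ω_arm = -4/3 × 3402 rpm = -4536.0000 rpm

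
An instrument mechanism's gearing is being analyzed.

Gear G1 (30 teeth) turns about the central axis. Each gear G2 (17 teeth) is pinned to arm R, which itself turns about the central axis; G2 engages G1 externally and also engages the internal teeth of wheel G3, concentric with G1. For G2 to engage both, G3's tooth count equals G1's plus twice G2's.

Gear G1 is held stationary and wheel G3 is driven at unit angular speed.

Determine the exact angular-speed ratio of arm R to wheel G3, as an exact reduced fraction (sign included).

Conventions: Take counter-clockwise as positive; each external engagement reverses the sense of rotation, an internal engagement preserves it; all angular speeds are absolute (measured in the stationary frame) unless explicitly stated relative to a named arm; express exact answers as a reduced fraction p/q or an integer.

planetary set (30T centre, 17T on arm, 64T internal) — Willis relation
ring teeth: 30 + 2·17 = 64
30(ω_sun−ω_arm) = −64(ω_ring−ω_arm),  ω_sun = 0, ω_ring = 1
30(0−ω_arm) = −64(1−ω_arm)  ⇒  94·ω_arm = 64  ⇒  ω_arm = 32/47
ω_out/ω_in = 32/47

32/47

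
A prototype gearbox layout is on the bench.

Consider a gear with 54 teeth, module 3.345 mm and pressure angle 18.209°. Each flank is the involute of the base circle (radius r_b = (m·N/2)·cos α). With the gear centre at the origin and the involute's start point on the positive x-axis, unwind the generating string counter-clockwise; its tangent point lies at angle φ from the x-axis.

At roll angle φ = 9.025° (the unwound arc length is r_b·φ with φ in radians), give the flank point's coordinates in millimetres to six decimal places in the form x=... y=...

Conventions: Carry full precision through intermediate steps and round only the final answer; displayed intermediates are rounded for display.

x=86.850009 y=0.111487

topology: single-mesh involute geometry — m = 3.345, N = 54
pitch radius r_p = m·N/2 = 3.345·54/2 = 90.315000
base radius r_b = r_p·cos α = 90.315000·cos 18.209° = 85.792294
roll angle φ = 9.025° = 0.15751596 rad
x = r_b·(cos φ + φ·sin φ) = 86.850009
y = r_b·(sin φ − φ·cos φ) = 0.111487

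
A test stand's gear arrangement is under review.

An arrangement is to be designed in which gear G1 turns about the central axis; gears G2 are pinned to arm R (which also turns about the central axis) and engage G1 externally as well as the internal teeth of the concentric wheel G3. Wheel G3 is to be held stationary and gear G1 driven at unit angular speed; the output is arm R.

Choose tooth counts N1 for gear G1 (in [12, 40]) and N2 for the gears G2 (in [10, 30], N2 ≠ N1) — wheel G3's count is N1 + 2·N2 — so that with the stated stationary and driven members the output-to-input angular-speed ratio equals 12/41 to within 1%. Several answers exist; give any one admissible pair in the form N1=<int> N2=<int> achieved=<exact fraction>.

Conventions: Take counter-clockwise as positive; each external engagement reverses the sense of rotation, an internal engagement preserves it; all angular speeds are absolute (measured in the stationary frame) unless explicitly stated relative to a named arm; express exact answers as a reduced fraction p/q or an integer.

N1=24 N2=17 achieved=12/41

planetary set to be sized for 12/41 (Willis relation)
Willis with ω_ring = 0: ω_arm/ω_sun = N1/(N1+N3); set equal to 12/41  ⇒  N3/N1 = 1/(12/41) − 1 = 29/12
N3 = N1 + 2·N2  ⇒  N2/N1 = (N3/N1 − 1)/2 = (29/12 − 1)/2 = 17/24
smallest multiple with N1 ≥ 12 and N2 ≥ 10: k = 1  ⇒  N1 = 1·24 = 24, N2 = 1·17 = 17 (N1 ≤ 40, N2 ≤ 30, N2 ≠ N1 ✓), N3 = 24 + 2·17 = 58
check: N1/(N1+N3) with N1 = 24, N3 = 58 gives 12/41; |achieved − target| = 0 ≤ 3/1025 ✓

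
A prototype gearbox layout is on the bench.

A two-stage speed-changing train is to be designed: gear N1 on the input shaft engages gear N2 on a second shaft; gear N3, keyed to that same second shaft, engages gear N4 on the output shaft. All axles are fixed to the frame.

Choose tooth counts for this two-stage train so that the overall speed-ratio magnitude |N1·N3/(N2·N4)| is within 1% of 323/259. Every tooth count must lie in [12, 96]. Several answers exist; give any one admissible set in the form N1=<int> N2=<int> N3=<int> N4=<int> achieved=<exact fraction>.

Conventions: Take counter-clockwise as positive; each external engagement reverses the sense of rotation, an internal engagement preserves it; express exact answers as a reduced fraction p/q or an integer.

N1=17 N2=14 N3=38 N4=37 achieved=323/259

topology: fixed-axis compound train — 2 stages, target 323/259
target = 323/259 in lowest terms: an exact hit needs N1·N3 = k·323 and N2·N4 = k·259 for one integer k, every count in [12, 96]; additionally prefer no 1:1 stage (N1 ≠ N2, N3 ≠ N4)
k = 1: no 1:1-free in-range split of k·323 and k·259 into factor pairs; take k = 2
k = 2: N1·N3 = 646 = 17·38, N2·N4 = 518 = 14·37
achieved = 17·38/(14·37) = 323/259; |achieved − target| = 0 ≤ 323/25900 ✓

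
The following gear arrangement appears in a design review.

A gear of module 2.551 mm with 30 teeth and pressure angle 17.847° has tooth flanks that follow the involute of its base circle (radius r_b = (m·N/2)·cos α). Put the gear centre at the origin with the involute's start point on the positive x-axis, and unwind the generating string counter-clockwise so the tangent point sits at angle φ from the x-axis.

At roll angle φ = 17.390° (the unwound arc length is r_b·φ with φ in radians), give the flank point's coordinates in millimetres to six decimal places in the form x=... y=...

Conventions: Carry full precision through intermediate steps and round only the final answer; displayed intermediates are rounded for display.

topology: single-mesh involute geometry — m = 2.551, N = 30
pitch radius r_p = m·N/2 = 2.551·30/2 = 38.265000
base radius r_b = r_p·cos α = 38.265000·cos 17.847° = 36.423623
roll angle φ = 17.390° = 0.30351276 rad
x = r_b·(cos φ + φ·sin φ) = 38.062856
y = r_b·(sin φ − φ·cos φ) = 0.336346

x=38.062856 y=0.336346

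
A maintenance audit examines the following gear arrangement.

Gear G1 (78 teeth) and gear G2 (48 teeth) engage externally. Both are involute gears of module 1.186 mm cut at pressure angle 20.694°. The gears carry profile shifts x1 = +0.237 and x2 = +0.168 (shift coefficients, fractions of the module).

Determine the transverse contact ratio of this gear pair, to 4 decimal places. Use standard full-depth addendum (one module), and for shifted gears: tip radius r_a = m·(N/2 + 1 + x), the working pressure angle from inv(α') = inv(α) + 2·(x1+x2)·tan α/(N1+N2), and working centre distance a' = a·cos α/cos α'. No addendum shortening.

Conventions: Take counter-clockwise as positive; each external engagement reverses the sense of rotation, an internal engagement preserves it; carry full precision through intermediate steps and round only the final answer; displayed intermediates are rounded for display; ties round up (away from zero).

class = single-mesh tooth geometry [involute pair 78T × 48T, m = 1.186]
base radii: r_b1 = 43.269740, r_b2 = 26.627532
tip radii: r_a1 = 47.721082, r_a2 = 29.849248
inv(α') = inv(20.694°) + 2·(+0.237+0.168)·tan α/(78+48) = 0.01899879  ⇒  α' = 21.62260°
a' = a·cos α / cos α' = 74.7180·cos 20.694°/cos 21.62260° = 75.188173
action lengths: √(r_a1²−r_b1²) = 20.125388, √(r_a2²−r_b2²) = 13.488963
base pitch p_b = π·m·cos α = 3.485536
CR = (20.125388 + 13.488963 − 75.188173·sin 21.62260°)/3.485536 = 1.695052
contact ratio ≈ 1.6951

1.6951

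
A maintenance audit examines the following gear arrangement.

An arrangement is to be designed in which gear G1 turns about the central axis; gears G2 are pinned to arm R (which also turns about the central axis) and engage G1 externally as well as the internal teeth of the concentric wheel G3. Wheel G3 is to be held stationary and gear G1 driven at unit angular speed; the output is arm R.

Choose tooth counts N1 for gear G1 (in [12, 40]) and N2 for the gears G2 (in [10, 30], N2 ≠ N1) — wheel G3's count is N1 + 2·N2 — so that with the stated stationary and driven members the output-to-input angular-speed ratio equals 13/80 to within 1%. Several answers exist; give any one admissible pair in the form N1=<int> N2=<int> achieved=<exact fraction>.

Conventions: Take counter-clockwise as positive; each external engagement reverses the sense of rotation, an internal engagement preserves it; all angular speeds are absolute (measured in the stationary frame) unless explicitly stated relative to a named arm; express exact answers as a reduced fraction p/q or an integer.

N1=13 N2=27 achieved=13/80

topology: planetary set — design target 13/80, arm = carrier (Willis)
Willis with ω_ring = 0: ω_arm/ω_sun = N1/(N1+N3); set equal to 13/80  ⇒  N3/N1 = 1/(13/80) − 1 = 67/13
N3 = N1 + 2·N2  ⇒  N2/N1 = (N3/N1 − 1)/2 = (67/13 − 1)/2 = 27/13
smallest multiple with N1 ≥ 12 and N2 ≥ 10: k = 1  ⇒  N1 = 1·13 = 13, N2 = 1·27 = 27 (N1 ≤ 40, N2 ≤ 30, N2 ≠ N1 ✓), N3 = 13 + 2·27 = 67
check: N1/(N1+N3) with N1 = 13, N3 = 67 gives 13/80; |achieved − target| = 0 ≤ 13/8000 ✓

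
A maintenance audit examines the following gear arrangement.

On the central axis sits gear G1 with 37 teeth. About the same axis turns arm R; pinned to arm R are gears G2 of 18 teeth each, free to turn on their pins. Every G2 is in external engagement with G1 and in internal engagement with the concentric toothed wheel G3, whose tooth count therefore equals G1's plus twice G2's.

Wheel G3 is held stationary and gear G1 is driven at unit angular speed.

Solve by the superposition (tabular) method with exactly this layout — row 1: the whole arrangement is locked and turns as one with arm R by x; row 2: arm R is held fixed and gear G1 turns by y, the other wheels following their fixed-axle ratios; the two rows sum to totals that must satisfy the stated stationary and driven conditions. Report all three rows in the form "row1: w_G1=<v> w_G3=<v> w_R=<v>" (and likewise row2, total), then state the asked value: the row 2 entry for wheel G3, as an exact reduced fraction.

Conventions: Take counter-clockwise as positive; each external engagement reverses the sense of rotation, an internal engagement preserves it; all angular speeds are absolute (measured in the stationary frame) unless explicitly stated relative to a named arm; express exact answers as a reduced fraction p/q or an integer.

planetary set (37T centre, 18T on arm, 73T internal) — Willis relation
row 1 (train locked, turned with arm): all members turn x
row 2: sun turns y, ring = −(37/73)·y, arm 0
boundary: total ω_ring = x − (37/73)·y = 0 and total ω_sun = x + y = 1  ⇒  y = 73/110, x = 37/110
row 2 ring = −(37/73)·73/110 = -37/110
totals (row 1 + row 2): sun 37/110 + 73/110 = 1, ring 37/110 + (-37/110) = 0, arm 37/110 + 0 = 37/110
asked cell (row2, ring) = -37/110

row1: w_G1=37/110 w_G3=37/110 w_R=37/110
row2: w_G1=73/110 w_G3=-37/110 w_R=0
total: w_G1=1 w_G3=0 w_R=37/110
asked value: -37/110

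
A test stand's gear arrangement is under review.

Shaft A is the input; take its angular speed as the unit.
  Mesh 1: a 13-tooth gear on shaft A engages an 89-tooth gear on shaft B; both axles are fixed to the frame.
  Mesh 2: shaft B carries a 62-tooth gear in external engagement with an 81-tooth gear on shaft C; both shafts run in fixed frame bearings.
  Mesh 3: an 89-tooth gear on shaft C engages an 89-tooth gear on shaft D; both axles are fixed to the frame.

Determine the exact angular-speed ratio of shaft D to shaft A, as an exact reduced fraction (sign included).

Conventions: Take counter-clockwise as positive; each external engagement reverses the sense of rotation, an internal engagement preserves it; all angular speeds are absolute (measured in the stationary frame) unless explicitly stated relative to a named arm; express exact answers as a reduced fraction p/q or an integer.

class = fixed-axis compound train [3 meshes; 3 ratios multiply, 3 sense flips]
mesh 1 [13T→89T]: running ratio 13/89, sense −
mesh 2 [62T→81T]: running ratio 806/7209, sense +
mesh 3 [89T→89T]: running ratio 806/7209, sense −
ω_out/ω_in = -806/7209

-806/7209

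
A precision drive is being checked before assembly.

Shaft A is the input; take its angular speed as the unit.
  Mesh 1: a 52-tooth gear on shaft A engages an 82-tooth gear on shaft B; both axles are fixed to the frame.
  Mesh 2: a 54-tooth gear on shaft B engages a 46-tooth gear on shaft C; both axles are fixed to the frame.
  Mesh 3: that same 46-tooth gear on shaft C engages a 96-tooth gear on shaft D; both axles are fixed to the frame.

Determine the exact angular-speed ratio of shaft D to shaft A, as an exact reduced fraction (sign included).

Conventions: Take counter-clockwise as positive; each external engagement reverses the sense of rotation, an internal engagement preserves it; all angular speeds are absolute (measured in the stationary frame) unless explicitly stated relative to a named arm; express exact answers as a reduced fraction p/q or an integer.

class = fixed-axis compound train [3 meshes; 3 ratios multiply, 3 sense flips]
mesh 1 [52T→82T]: running ratio 26/41, sense −
mesh 2 [54T→46T]: running ratio 702/943, sense +
mesh 3 [46T→96T]: running ratio 117/328, sense −
ω_out/ω_in = -117/328

-117/328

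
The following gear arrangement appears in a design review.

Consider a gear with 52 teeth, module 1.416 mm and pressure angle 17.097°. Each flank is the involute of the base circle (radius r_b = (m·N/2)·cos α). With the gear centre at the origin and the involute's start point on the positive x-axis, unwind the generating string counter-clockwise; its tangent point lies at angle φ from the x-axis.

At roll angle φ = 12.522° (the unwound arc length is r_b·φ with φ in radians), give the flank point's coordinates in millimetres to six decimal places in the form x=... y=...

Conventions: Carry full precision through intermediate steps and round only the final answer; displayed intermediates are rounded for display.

x=36.019421 y=0.121861

single-mesh involute tooth geometry (52T wheel at module 1.416)
pitch radius r_p = m·N/2 = 1.416·52/2 = 36.816000
base radius r_b = r_p·cos α = 36.816000·cos 17.097° = 35.189042
roll angle φ = 12.522° = 0.21855013 rad
x = r_b·(cos φ + φ·sin φ) = 36.019421
y = r_b·(sin φ − φ·cos φ) = 0.121861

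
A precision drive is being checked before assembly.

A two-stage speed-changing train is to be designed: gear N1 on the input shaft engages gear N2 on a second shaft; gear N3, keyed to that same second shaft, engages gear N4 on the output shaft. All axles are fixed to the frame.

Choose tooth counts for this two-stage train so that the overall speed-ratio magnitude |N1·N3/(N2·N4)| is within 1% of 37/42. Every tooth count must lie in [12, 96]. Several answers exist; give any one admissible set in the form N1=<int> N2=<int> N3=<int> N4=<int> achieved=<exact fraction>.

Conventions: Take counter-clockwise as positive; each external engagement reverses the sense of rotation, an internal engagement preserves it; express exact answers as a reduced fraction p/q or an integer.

topology: fixed-axis compound train — 2 stages, target 37/42
target = 37/42 in lowest terms: an exact hit needs N1·N3 = k·37 and N2·N4 = k·42 for one integer k, every count in [12, 96]; additionally prefer no 1:1 stage (N1 ≠ N2, N3 ≠ N4)
k = 1…11: no 1:1-free in-range split of k·37 and k·42 into factor pairs; take k = 12
k = 12: N1·N3 = 444 = 12·37, N2·N4 = 504 = 42·12
achieved = 12·37/(42·12) = 37/42; |achieved − target| = 0 ≤ 37/4200 ✓

N1=12 N2=42 N3=37 N4=12 achieved=37/42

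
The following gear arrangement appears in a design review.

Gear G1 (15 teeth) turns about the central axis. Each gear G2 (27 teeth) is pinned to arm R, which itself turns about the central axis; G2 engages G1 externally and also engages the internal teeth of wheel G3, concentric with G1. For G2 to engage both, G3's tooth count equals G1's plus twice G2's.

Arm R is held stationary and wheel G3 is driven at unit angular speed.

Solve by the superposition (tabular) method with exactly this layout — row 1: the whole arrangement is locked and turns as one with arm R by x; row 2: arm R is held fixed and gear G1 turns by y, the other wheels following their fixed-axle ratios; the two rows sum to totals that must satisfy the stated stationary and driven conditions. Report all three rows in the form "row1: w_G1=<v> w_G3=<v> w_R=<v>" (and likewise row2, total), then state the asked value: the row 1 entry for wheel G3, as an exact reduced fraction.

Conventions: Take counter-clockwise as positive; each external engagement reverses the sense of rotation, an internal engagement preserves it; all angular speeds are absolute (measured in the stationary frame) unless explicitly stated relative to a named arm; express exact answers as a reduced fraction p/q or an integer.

row1: w_G1=0 w_G3=0 w_R=0
row2: w_G1=-23/5 w_G3=1 w_R=0
total: w_G1=-23/5 w_G3=1 w_R=0
asked value: 0

class = planetary set [G3 = 15+2·27 = 69; Willis about the carrier]
row 1 (train locked, turned with arm): all members turn x
row 2 (arm held, sun turns y): ω_ring = −(15/69)·y, ω_arm = 0
boundary: total ω_arm = x = 0 and total ω_ring = x − (15/69)·y = 1  ⇒  y = -23/5, x = 0
row 2 ring = −(15/69)·(-23/5) = 1
totals (row 1 + row 2): sun 0 + (-23/5) = -23/5, ring 0 + 1 = 1, arm 0 + 0 = 0
asked cell (row1, ring) = 0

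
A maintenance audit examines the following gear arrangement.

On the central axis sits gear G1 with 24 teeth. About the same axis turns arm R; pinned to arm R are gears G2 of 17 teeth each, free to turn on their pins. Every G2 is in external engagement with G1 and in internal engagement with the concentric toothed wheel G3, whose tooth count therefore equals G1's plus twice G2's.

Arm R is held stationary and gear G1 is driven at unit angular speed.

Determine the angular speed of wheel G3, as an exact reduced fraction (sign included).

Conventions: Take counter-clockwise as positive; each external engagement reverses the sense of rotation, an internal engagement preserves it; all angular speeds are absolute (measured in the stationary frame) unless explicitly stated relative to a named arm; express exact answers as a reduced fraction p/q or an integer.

topology: planetary set — G1 24T / G2 17T / G3 58T, arm = carrier (Willis)
ring teeth: 24 + 2·17 = 58
24(ω_sun−ω_arm) = −58(ω_ring−ω_arm),  ω_arm = 0, ω_sun = 1
ω_ring = 0 − (24/58)(1−0) = -12/29
exact speed ratio = -12/29

-12/29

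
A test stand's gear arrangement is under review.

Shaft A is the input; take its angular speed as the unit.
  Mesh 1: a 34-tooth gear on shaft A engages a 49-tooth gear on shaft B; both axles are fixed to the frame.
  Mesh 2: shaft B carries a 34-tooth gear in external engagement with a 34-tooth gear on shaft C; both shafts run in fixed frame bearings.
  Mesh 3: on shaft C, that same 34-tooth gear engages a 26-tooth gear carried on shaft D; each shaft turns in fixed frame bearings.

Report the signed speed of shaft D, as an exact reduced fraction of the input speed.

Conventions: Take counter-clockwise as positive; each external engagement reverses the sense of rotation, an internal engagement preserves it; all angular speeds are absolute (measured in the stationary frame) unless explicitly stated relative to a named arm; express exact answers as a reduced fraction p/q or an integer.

-578/637

3-mesh fixed-axis compound train (all bearings frame-fixed)
mesh 1 [34T→49T]: |ω|/ω_in = 1×34/49 = 34/49, sense flips to −
mesh 2 [34T→34T]: |ω|/ω_in = (34/49)×34/34 = 34/49, sense flips to +
mesh 3 [34T→26T]: |ω|/ω_in = (34/49)×34/26 = 578/637, sense flips to −
signed output speed (× input speed) = -578/637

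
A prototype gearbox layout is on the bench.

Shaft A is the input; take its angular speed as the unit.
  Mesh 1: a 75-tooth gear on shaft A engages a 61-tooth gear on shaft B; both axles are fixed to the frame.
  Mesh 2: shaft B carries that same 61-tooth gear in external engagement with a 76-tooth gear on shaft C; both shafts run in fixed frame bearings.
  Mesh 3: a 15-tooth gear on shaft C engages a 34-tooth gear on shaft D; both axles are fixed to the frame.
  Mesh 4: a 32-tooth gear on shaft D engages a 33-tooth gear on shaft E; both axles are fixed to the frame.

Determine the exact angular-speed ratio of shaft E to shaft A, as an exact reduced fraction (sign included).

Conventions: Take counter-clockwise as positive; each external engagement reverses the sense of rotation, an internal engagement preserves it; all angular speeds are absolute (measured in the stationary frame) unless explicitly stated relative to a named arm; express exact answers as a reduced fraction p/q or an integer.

1500/3553

class = fixed-axis compound train [4 meshes; 4 ratios multiply, 4 sense flips]
mesh 1 [75T→61T]: running ratio 75/61, sense −
mesh 2 [61T→76T]: running ratio 75/76, sense +
mesh 3 [15T→34T]: running ratio 1125/2584, sense −
mesh 4 [32T→33T]: running ratio 1500/3553, sense +
ω_out/ω_in = 1500/3553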